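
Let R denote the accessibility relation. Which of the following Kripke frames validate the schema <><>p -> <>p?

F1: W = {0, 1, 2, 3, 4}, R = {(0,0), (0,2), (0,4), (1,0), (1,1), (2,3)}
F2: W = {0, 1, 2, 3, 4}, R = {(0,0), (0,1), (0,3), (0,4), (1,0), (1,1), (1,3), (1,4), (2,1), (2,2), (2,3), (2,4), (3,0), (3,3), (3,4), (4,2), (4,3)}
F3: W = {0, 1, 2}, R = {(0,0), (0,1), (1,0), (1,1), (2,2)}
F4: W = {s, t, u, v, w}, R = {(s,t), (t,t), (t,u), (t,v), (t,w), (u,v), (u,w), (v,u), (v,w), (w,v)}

F3

The schema corresponds to transitivity: forall x forall y forall z (Rxy & Ryz -> Rxz).
F1: fails — R10 and R02 but not R12.
F2: fails — R34 and R42 but not R32.
F3: satisfies the condition.
F4: fails — Ruv and Rvu but not Ruu.
Valid on: F3.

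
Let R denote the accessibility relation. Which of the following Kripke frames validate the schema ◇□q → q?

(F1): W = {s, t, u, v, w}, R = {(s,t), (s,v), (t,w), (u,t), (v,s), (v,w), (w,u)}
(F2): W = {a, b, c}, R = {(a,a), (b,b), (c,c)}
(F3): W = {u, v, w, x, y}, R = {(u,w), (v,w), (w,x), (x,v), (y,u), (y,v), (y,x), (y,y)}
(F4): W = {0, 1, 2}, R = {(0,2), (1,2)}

(F2)

Frame correspondent (Sahlqvist): ∀x ∀y (Rxy → Ryx) — i.e. symmetry.
(F1): fails — Rwu but not Ruw.
(F2): satisfies the condition.
(F3): fails — Ryx but not Rxy.
(F4): fails — R12 but not R21.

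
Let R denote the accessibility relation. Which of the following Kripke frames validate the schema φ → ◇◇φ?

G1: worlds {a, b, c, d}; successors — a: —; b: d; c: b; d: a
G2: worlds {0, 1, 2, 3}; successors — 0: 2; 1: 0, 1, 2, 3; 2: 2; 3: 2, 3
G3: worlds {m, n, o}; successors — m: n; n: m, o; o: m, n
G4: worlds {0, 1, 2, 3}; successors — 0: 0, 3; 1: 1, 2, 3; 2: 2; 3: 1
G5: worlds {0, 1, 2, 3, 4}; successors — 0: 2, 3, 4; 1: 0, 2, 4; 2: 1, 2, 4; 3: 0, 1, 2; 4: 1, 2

G3, G4, G5

This is the axiom for a generalized confluence (Geach) condition; its first-order frame correspondent is ∀x ∃w (x = w ∧ xR²w).
G1: fails — at a but no w with a=w and aR²w.
G2: fails — at 0 but no w with 0=w and 0R²w.
G3: holds.
G4: holds.
G5: holds.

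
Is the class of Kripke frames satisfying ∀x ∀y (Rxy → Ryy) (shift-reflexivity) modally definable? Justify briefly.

Yes, by □(□q → q)

Yes: it is shift-reflexivity, defined by the T□ schema □(□q → q).
Suppose □(□q→q) is valid. Take Rxy and set V(q)={w : Ryw}. Then at y, □q holds; since □(□q→q) at x, □q→q at y, so q at y, i.e. Ryy.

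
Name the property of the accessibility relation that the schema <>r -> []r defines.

partial functionality

Suppose ◇r→□r is valid. Take Rxy, Rxz and set V(r)={y}. Then ◇r at x, so □r at x, so r at z, i.e. z=y.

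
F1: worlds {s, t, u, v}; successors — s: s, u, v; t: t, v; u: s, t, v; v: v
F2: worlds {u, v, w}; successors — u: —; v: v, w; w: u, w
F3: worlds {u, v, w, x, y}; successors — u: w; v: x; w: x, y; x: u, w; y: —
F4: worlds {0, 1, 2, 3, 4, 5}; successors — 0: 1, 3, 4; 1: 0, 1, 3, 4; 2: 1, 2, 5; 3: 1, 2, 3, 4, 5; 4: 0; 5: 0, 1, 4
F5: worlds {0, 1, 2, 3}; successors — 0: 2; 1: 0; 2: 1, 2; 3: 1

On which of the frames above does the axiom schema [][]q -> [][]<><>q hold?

F1, F4

This is the axiom for a generalized confluence (Geach) condition; its first-order frame correspondent is forall x forall z (x R^2 z -> exists w (x R^2 w & z R^2 w)).
F1: satisfies the condition.
F2: fails — vR²u but no t with vR²t and uR²t.
F3: fails — uR²y but no t with uR²t and yR²t.
F4: satisfies the condition.
F5: fails — 3R²0 but no w with 3R²w and 0R²w.
Valid on: F1, F4.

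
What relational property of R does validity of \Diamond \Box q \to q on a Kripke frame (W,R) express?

Equivalently (dual form): q → □◇q.
Suppose q→□◇q is valid. Take Rxy and set V(q)={x}. Then q at x, so □◇q at x, so ◇q at y, so some z with Ryz has q; z=x, i.e. Ryx.
Conversely, any frame satisfying \forall x \forall y (Rxy \to Ryx) validates the schema.
So the correspondent is symmetry.

symmetry: \forall x \forall y (Rxy \to Ryx)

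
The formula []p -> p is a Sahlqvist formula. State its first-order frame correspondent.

reflexivity: forall x Rxx

Suppose □p→p is valid. At any x set V(p)={w : Rxw}. Then □p holds at x, so p holds at x, i.e. Rxx.
Conversely, on a frame with reflexivity the schema holds at every world under every valuation.
So the correspondent is reflexivity.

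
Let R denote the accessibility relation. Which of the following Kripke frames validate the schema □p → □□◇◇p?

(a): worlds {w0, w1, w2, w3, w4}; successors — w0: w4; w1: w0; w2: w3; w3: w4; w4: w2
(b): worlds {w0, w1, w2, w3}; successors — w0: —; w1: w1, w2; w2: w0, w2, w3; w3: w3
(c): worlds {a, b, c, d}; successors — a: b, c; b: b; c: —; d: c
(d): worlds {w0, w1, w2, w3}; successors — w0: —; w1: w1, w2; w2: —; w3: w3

Frame correspondent (Sahlqvist): ∀x ∀z (xR²z → ∃w (xRw ∧ zR²w)) — i.e. a generalized confluence (Geach) condition.
(a): fails — w1R²w4 but no w with w1Rw and w4R²w.
(b): fails — w1R²w0 but no w with w1Rw and w0R²w.
(c): holds.
(d): fails — w1R²w2 but no w with w1Rw and w2R²w.

(c)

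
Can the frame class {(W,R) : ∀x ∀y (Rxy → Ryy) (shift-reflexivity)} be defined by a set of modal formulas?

Definable; □(□q → q) defines it

This is a Sahlqvist condition; the T□ axiom □(□q → q) defines it.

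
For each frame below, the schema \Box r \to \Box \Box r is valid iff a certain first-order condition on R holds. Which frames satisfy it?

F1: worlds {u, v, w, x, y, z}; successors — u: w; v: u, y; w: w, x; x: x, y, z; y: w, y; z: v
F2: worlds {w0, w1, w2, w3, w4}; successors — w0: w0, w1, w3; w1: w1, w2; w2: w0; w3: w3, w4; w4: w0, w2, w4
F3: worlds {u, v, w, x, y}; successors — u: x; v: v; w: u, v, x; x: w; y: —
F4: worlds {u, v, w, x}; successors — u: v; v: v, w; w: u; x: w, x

none

This is the axiom for transitivity; its first-order frame correspondent is \forall x \forall y \forall z (Rxy \wedge Ryz \to Rxz).
F1: fails — Ruw and Rwx but not Rux.
F2: fails — Rw1w2 and Rw2w0 but not Rw1w0.
F3: fails — Rxw and Rwu but not Rxu.
F4: fails — Ruv and Rvw but not Ruw.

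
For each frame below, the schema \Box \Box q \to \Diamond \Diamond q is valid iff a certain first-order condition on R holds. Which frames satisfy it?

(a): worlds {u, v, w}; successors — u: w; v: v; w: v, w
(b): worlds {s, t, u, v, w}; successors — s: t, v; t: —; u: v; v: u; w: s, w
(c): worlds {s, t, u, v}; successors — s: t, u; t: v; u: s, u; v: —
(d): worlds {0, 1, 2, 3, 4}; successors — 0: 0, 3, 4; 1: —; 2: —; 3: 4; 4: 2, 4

Frame correspondent (Sahlqvist): \forall x \exists w (x R^2 w \wedge x R^2 w) — i.e. a generalized confluence (Geach) condition.
(a): condition met.
(b): fails — at t but no w* with tR²w* and tR²w*.
(c): fails — at t but no w with tR²w and tR²w.
(d): fails — at 1 but no w with 1R²w and 1R²w.

(a)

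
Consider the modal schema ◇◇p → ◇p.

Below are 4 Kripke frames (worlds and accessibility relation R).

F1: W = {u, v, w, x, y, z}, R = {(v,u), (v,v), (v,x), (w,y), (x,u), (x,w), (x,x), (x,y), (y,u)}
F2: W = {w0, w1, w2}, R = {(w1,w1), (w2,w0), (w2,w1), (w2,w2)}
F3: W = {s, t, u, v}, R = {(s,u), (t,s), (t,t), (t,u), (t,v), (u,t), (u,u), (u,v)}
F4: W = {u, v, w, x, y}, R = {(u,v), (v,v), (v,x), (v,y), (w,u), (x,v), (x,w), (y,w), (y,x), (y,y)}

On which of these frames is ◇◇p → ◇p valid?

F2

This is the axiom for transitivity; its first-order frame correspondent is ∀x ∀y ∀z (Rxy ∧ Ryz → Rxz).
F1: fails — Rvx and Rxw but not Rvw.
F2: ✓.
F3: fails — Rut and Rts but not Rus.
F4: fails — Ruv and Rvx but not Rux.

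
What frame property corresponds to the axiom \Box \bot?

Emptiness of R

□⊥ is valid iff no world has any successor (otherwise □⊥ fails at any world with one).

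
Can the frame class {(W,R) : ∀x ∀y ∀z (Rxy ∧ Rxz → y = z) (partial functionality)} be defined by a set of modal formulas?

Yes — defined by ◇p → □p

The condition is partial functionality. A defining modal formula is ◇p → □p.
Suppose ◇p→□p is valid. Take Rxy, Rxz and set V(p)={y}. Then ◇p at x, so □p at x, so p at z, i.e. z=y.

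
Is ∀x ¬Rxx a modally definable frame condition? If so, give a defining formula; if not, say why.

If a class were modally definable it would be closed under surjective bounded morphisms (Goldblatt–Thomason).
The 4-cycle (worlds 0,1,2,3 with 0→1→2→3→0) is irreflexive, and the map sending every world to a single reflexive point • is a surjective bounded morphism (forth: every edge maps to (•,•); back: every world has a successor). So any modal formula valid on the 4-cycle is also valid on the reflexive point, which is not irreflexive.
So the class is not modally definable.

No — not modally definable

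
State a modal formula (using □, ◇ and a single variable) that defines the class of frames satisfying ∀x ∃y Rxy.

The condition is seriality. The D schema □ψ → ◇ψ defines it.
Suppose □ψ→◇ψ is valid. At any x set V(ψ)=W. Then □ψ at x, so ◇ψ at x, so x has a successor.

□ψ → ◇ψ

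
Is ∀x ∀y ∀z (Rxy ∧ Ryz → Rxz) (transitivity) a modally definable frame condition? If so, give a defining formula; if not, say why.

Yes — defined by □q → □□q

The condition is transitivity. A defining modal formula is □q → □□q.
Suppose □q→□□q is valid. Take Rxy, Ryz and set V(q)={w : Rxw}. Then □q at x, so □□q at x, so □q at y, so q at z, i.e. Rxz.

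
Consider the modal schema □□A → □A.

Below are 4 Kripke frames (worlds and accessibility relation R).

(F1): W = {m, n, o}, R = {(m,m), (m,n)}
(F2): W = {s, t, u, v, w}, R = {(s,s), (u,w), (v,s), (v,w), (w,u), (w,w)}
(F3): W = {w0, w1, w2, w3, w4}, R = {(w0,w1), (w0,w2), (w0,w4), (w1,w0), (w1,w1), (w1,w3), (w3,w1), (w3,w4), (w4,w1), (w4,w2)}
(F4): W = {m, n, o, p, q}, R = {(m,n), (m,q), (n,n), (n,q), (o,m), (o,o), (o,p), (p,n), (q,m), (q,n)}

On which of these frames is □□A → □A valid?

(F1), (F2)

Frame correspondent (Sahlqvist): ∀x ∀y (Rxy → ∃z (Rxz ∧ Rzy)) — i.e. density.
(F1): ✓.
(F2): ✓.
(F3): fails — Rw0w4 but no z with Rw0z and Rzw4.
(F4): fails — Rqm but no z with Rqz and Rzm.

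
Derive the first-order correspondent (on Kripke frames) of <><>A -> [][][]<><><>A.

This is a Sahlqvist (Geach-type) schema ◇^2□^0A → □^3◇^3A.
Minimal-valuation argument: fix x; take any y with xR^2y and any z with xR^3z. Set V(A) to the set of worlds R-reachable from y in exactly 0 steps. Then □^0A holds at y, so the antecedent holds at x; validity forces ◇^3A at z, giving a w with zR^3w and yR^0w.
First-order correspondent: forall x forall y forall z ((x R^2 y & x R^3 z) -> exists w (y = w & z R^3 w)).

forall x forall y forall z ((x R^2 y & x R^3 z) -> exists w (y = w & z R^3 w))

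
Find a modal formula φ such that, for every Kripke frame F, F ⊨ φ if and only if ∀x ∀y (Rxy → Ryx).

The condition is symmetry. The B schema s → □◇s defines it.
Suppose s→□◇s is valid. Take Rxy and set V(s)={x}. Then s at x, so □◇s at x, so ◇s at y, so some z with Ryz has s; z=x, i.e. Ryx.

s → □◇s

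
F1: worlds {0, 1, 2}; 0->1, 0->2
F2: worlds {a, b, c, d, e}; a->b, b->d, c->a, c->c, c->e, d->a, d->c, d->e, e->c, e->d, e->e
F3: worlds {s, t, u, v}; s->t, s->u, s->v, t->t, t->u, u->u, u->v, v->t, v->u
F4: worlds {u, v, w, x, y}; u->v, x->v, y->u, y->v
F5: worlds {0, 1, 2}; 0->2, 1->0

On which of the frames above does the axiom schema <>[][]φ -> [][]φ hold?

Frame correspondent (Sahlqvist): forall x forall y forall z ((xRy & x R^2 z) -> exists w (y R^2 w & z = w)) — i.e. a generalized confluence (Geach) condition.
F1: condition met.
F2: fails — aRb, aR²d but no w with bR²w and d=w.
F3: condition met.
F4: fails — yRu, yR²v but no t with uR²t and v=t.
F5: fails — 1R0, 1R²2 but no w with 0R²w and 2=w.

F1, F3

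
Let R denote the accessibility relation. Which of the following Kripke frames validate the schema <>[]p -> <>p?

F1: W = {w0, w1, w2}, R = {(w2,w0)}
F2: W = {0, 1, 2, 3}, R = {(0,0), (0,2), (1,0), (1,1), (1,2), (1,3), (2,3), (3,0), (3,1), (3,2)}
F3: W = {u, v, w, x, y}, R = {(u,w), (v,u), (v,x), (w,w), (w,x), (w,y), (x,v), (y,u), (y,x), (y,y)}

This is the axiom for a generalized confluence (Geach) condition; its first-order frame correspondent is forall x forall y (xRy -> exists w (yRw & xRw)).
F1: fails — w2Rw0 but no w with w0Rw and w2Rw.
F2: fails — 0R2 but no w with 2Rw and 0Rw.
F3: fails — vRu but no t with uRt and vRt.
Valid on no frame.

none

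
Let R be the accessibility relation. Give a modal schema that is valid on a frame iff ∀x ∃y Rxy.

□s → ◇s

This is seriality; the standard corresponding axiom is D: □s → ◇s.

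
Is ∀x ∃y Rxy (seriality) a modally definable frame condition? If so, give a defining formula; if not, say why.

Yes, by □p → ◇p

The condition is seriality. A defining modal formula is □p → ◇p.
Suppose □p→◇p is valid. At any x set V(p)=W. Then □p at x, so ◇p at x, so x has a successor.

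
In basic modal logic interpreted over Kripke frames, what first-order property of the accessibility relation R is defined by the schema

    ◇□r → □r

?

The Euclidean property

Replacing r by ¬r and contraposing gives the equivalent schema ◇r → □◇r.
Suppose ◇r→□◇r is valid. Take Rxy, Rxz and set V(r)={y}. Then ◇r at x, so □◇r at x, so ◇r at z, so some w with Rzw has r; w=y, i.e. Rzy. By symmetry of the argument, Ryz.
The converse is a direct semantic check.
So the correspondent is the Euclidean property.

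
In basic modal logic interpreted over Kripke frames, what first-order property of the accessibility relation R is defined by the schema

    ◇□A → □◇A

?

Suppose ◇□A→□◇A is valid. Take Rxy, Rxz and set V(A)={w : Ryw}. Then □A at y so ◇□A at x, so □◇A at x, so ◇A at z, giving w with Rzw and Ryw.
The converse is a direct semantic check.
So the correspondent is convergence.

Convergence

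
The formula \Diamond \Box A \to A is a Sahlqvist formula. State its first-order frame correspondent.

Replacing A by ¬A and contraposing gives the equivalent schema A → □◇A.
Suppose A→□◇A is valid. Take Rxy and set V(A)={x}. Then A at x, so □◇A at x, so ◇A at y, so some z with Ryz has A; z=x, i.e. Ryx.

symmetry: \forall x \forall y (Rxy \to Ryx)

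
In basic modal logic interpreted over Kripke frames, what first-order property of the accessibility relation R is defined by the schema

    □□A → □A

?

density

Suppose □□A→□A is valid. Take Rxy and set V(A)={w : xR²w}. Then □□A at x, so □A at x, so A at y, i.e. ∃z(Rxz∧Rzy).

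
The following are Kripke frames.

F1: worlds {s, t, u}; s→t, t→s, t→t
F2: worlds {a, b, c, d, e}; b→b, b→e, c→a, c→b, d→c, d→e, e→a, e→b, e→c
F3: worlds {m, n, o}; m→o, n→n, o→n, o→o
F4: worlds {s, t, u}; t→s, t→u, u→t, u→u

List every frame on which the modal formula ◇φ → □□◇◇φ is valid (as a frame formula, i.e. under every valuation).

F1

This is the axiom for a generalized confluence (Geach) condition; its first-order frame correspondent is ∀x ∀y ∀z ((xRy ∧ xR²z) → ∃w (y = w ∧ zR²w)).
F1: holds.
F2: fails — bRb, bR²a but no w with b=w and aR²w.
F3: fails — mRo, mR²n but no w with o=w and nR²w.
F4: fails — tRs, tR²t but no w with s=w and tR²w.
Valid on: F1.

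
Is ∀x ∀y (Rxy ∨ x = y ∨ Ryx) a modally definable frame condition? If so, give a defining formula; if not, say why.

No — not modally definable

Modal frame validity is preserved under disjoint unions.
Take 3 disjoint single-world reflexive frames: each is trivially connected, but their disjoint union has 3 worlds with no edge between distinct components, so it is not connected.
So no modal formula (or set of formulas) defines exactly the connected frames.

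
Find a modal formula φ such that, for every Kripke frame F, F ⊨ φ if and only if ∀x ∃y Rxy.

□p → ◇p

This is seriality; the standard corresponding axiom is D: □p → ◇p.
Suppose □p→◇p is valid. At any x set V(p)=W. Then □p at x, so ◇p at x, so x has a successor.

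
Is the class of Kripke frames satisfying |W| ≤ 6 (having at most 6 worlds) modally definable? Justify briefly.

Modal frame validity is preserved under disjoint unions.
Any modal formula valid on each of 7 disjoint one-world frames is valid on their disjoint union (validity is preserved under disjoint unions). Each one-world frame has |W|=1≤6, but the union has |W|=7.
Hence having at most 6 worlds is not modally definable.

No — not modally definable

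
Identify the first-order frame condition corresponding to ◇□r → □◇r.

Suppose ◇□r→□◇r is valid. Take Rxy, Rxz and set V(r)={w : Ryw}. Then □r at y so ◇□r at x, so □◇r at x, so ◇r at z, giving w with Rzw and Ryw.

convergence: ∀x ∀y ∀z (Rxy ∧ Rxz → ∃w (Ryw ∧ Rzw))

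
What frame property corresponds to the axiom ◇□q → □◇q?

convergence

This is the .2 axiom.
It corresponds to convergence: ∀x ∀y ∀z (Rxy ∧ Rxz → ∃w (Ryw ∧ Rzw)).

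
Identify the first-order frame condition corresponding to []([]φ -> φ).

shift-reflexivity

Suppose □(□φ→φ) is valid. Take Rxy and set V(φ)={w : Ryw}. Then at y, □φ holds; since □(□φ→φ) at x, □φ→φ at y, so φ at y, i.e. Ryy.
Conversely, on a frame with shift-reflexivity the schema holds at every world under every valuation.
So the correspondent is shift-reflexivity.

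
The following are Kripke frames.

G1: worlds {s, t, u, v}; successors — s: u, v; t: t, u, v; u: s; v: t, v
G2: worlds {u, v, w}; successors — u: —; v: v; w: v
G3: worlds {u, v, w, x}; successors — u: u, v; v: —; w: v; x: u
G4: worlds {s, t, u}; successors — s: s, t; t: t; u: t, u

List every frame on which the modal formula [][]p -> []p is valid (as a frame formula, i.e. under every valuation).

G2, G4

The schema corresponds to density: forall x forall y (Rxy -> exists z (Rxz & Rzy)).
G1: fails — Rus but no z with Ruz and Rzs.
G2: holds.
G3: fails — Rwv but no z with Rwz and Rzv.
G4: holds.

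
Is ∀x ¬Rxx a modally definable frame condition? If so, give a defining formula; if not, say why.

If a class were modally definable it would be closed under surjective bounded morphisms (Goldblatt–Thomason).
The 3-cycle (worlds w0,w1,w2 with w0→w1→w2→w0) is irreflexive, and the map sending every world to a single reflexive point • is a surjective bounded morphism (forth: every edge maps to (•,•); back: every world has a successor). So any modal formula valid on the 3-cycle is also valid on the reflexive point, which is not irreflexive.
So the class is not modally definable.

No — not modally definable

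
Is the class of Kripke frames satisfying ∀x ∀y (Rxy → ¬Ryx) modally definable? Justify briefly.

Any modally definable frame class is closed under surjective bounded morphisms.
The 4-cycle (worlds w0,w1,w2,w3 with w0→w1→w2→w3→w0) is asymmetric. Mapping every world to a single reflexive point • is a surjective bounded morphism, and the reflexive point is not asymmetric (R•• but asymmetry requires ¬R••).
So the class is not modally definable.

Not modally definable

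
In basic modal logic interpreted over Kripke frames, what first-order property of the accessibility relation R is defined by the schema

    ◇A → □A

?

Suppose ◇A→□A is valid. Take Rxy, Rxz and set V(A)={y}. Then ◇A at x, so □A at x, so A at z, i.e. z=y.

partial functionality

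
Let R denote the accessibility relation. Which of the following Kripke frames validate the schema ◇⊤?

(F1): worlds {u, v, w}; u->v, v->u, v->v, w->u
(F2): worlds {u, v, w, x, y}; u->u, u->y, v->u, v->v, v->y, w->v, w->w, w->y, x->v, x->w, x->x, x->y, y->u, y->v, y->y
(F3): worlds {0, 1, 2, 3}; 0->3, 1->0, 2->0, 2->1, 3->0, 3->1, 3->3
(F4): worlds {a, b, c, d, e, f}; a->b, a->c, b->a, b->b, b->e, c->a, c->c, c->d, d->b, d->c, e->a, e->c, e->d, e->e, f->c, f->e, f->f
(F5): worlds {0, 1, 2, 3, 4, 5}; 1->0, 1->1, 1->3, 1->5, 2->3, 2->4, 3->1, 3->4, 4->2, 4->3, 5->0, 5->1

(F1), (F2), (F3), (F4)

This is the axiom for seriality; its first-order frame correspondent is ∀x ∃y Rxy.
(F1): ✓.
(F2): ✓.
(F3): ✓.
(F4): ✓.
(F5): fails — world 0 has no successor.
Valid on: (F1), (F2), (F3), (F4).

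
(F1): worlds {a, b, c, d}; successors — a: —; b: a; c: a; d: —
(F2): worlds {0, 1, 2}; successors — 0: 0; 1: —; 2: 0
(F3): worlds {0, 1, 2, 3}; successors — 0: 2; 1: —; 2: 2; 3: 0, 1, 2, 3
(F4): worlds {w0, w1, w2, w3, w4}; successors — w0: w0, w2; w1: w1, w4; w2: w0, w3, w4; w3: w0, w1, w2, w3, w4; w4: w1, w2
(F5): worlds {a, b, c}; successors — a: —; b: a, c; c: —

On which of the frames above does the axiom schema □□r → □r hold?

Frame correspondent (Sahlqvist): ∀x ∀y (Rxy → ∃z (Rxz ∧ Rzy)) — i.e. density.
(F1): fails — Rca but no z with Rcz and Rza.
(F2): satisfies the condition.
(F3): satisfies the condition.
(F4): fails — Rw4w2 but no z with Rw4z and Rzw2.
(F5): fails — Rba but no z with Rbz and Rza.
Valid on: (F2), (F3).

(F2), (F3)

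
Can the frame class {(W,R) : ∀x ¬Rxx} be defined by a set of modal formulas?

Not definable by any modal formula

Any modally definable frame class is closed under surjective bounded morphisms.
The 4-cycle (worlds s,t,u,v with s→t→u→v→s) is irreflexive, and the map sending every world to a single reflexive point • is a surjective bounded morphism (forth: every edge maps to (•,•); back: every world has a successor). So any modal formula valid on the 4-cycle is also valid on the reflexive point, which is not irreflexive.
So no modal formula (or set of formulas) defines exactly the irreflexive frames.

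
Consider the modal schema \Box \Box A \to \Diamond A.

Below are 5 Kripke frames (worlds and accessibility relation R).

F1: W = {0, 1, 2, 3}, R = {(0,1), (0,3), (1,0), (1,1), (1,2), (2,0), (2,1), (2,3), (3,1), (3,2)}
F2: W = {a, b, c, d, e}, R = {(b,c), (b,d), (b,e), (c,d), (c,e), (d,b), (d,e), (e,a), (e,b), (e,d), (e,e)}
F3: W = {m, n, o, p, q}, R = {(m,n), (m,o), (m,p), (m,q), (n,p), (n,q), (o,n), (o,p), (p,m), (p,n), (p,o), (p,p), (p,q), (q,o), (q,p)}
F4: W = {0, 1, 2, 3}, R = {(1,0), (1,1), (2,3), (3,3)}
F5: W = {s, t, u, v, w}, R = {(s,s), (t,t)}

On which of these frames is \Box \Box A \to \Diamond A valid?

Frame correspondent (Sahlqvist): \forall x \exists w (x R^2 w \wedge xRw) — i.e. a generalized confluence (Geach) condition.
F1: holds.
F2: fails — at a but no w with aR²w and aRw.
F3: holds.
F4: fails — at 0 but no w with 0R²w and 0Rw.
F5: fails — at u but no w* with uR²w* and uRw*.
Valid on: F1, F3.

F1, F3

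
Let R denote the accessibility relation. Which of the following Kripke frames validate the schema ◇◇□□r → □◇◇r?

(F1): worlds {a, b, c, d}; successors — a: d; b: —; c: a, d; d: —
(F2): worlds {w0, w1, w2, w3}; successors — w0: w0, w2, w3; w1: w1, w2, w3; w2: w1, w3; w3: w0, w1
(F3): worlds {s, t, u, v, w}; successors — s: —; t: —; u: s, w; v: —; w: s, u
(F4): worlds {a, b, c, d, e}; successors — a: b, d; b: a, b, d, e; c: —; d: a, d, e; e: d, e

The schema corresponds to a generalized confluence (Geach) condition: ∀x ∀y ∀z ((xR²y ∧ xRz) → ∃w (yR²w ∧ zR²w)).
(F1): fails — cR²d, cRa but no w with dR²w and aR²w.
(F2): satisfies the condition.
(F3): fails — uR²s, uRs but no w* with sR²w* and sR²w*.
(F4): satisfies the condition.
Valid on: (F2), (F4).

(F2), (F4)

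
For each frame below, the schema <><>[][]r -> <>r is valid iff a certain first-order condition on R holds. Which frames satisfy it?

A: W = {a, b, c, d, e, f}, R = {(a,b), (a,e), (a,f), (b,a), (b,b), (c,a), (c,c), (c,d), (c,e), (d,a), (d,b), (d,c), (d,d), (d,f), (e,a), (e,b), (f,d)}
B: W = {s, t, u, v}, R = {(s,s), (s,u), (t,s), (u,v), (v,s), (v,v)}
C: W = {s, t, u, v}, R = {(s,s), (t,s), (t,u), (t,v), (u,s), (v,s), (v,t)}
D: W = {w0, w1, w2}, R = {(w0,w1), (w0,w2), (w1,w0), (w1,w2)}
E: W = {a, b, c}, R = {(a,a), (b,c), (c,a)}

B, C

The schema corresponds to a generalized confluence (Geach) condition: forall x forall y (x R^2 y -> exists w (y R^2 w & xRw)).
A: fails — fR²b but no w with bR²w and fRw.
B: condition met.
C: condition met.
D: fails — w0R²w2 but no w with w2R²w and w0Rw.
E: fails — bR²a but no w with aR²w and bRw.
Valid on: B, C.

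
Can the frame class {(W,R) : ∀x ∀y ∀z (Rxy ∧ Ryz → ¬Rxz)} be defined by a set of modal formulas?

If a class were modally definable it would be closed under surjective bounded morphisms (Goldblatt–Thomason).
The 5-cycle (worlds s,t,u,v,w with s→t→u→v→w→s) is intransitive. Mapping every world to a single reflexive point • is a surjective bounded morphism; the reflexive point is not intransitive (R••∧R•• but R••).
So the class is not modally definable.

No — not modally definable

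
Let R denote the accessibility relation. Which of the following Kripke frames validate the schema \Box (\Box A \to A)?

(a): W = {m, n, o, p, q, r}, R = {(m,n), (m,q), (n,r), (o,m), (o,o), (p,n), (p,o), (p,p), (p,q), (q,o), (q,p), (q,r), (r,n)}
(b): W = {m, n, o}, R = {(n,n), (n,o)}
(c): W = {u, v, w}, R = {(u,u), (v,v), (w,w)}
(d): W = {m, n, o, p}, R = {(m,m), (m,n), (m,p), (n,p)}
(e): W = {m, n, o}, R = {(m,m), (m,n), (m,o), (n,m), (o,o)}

(c)

The schema corresponds to shift-reflexivity: \forall x \forall y (Rxy \to Ryy).
(a): fails — Rnr but not Rrr.
(b): fails — Rno but not Roo.
(c): ✓.
(d): fails — Rnp but not Rpp.
(e): fails — Rmn but not Rnn.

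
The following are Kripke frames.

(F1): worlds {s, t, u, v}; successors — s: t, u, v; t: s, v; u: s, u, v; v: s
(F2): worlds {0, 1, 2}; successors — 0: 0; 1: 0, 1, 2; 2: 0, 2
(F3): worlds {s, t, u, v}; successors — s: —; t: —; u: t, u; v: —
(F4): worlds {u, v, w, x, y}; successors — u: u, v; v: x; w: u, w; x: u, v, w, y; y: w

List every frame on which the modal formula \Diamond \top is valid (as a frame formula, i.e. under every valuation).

(F1), (F2), (F4)

Frame correspondent (Sahlqvist): \forall x \exists y Rxy — i.e. seriality.
(F1): holds.
(F2): holds.
(F3): fails — world s has no successor.
(F4): holds.
Valid on: (F1), (F2), (F4).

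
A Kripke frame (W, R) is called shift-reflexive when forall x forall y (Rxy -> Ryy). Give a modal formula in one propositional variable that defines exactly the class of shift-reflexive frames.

□(□p → p)

The condition is shift-reflexivity. The T□ schema □(□p → p) defines it.
Suppose □(□p→p) is valid. Take Rxy and set V(p)={w : Ryw}. Then at y, □p holds; since □(□p→p) at x, □p→p at y, so p at y, i.e. Ryy.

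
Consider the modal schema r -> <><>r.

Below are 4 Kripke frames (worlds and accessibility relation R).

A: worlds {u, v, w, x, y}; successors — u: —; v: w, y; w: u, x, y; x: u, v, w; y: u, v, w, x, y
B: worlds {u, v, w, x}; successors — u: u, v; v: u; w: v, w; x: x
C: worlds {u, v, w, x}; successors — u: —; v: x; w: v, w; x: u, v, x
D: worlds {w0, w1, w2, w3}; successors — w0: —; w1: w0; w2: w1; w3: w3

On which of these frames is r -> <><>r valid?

The schema corresponds to a generalized confluence (Geach) condition: forall x exists w (x = w & x R^2 w).
A: fails — at u but no t with u=t and uR²t.
B: condition met.
C: fails — at u but no t with u=t and uR²t.
D: fails — at w0 but no w with w0=w and w0R²w.
Valid on: B.

B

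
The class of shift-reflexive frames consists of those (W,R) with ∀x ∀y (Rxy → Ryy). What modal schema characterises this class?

The condition is shift-reflexivity. The T□ schema □(□q → q) defines it.
Suppose □(□q→q) is valid. Take Rxy and set V(q)={w : Ryw}. Then at y, □q holds; since □(□q→q) at x, □q→q at y, so q at y, i.e. Ryy.

□(□q → q)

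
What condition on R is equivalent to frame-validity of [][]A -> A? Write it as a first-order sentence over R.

This is a Sahlqvist (Geach-type) schema ◇^0□^2A → □^0◇^0A.
Minimal-valuation argument: fix x; take any y with xR^0y and any z with xR^0z. Set V(A) to the set of worlds R-reachable from y in exactly 2 steps. Then □^2A holds at y, so the antecedent holds at x; validity forces ◇^0A at z, giving a w with zR^0w and yR^2w.
First-order correspondent: forall x exists w (x R^2 w & x = w).

forall x exists w (x R^2 w & x = w)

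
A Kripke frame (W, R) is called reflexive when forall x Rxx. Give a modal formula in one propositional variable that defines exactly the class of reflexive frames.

□ψ → ψ

A defining formula is □ψ → ψ (the T axiom).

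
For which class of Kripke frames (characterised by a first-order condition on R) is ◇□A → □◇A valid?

Suppose ◇□A→□◇A is valid. Take Rxy, Rxz and set V(A)={w : Ryw}. Then □A at y so ◇□A at x, so □◇A at x, so ◇A at z, giving w with Rzw and Ryw.

Convergence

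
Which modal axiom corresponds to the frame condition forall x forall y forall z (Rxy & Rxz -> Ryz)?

◇ψ → □◇ψ

A defining formula is ◇ψ → □◇ψ (the 5 axiom).
Suppose ◇ψ→□◇ψ is valid. Take Rxy, Rxz and set V(ψ)={y}. Then ◇ψ at x, so □◇ψ at x, so ◇ψ at z, so some w with Rzw has ψ; w=y, i.e. Rzy. By symmetry of the argument, Ryz.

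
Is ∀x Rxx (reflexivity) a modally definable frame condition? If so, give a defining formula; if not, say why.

This is a Sahlqvist condition; the T axiom □r → r defines it.
Suppose □r→r is valid. At any x set V(r)={w : Rxw}. Then □r holds at x, so r holds at x, i.e. Rxx.

Yes — defined by □r → r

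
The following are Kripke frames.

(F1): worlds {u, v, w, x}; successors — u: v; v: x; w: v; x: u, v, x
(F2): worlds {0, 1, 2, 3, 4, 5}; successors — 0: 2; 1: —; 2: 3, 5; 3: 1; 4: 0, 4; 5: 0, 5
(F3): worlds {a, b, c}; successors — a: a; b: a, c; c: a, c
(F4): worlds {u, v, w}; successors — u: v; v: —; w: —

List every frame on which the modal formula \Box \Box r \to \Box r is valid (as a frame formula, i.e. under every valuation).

This is the axiom for density; its first-order frame correspondent is \forall x \forall y (Rxy \to \exists z (Rxz \wedge Rzy)).
(F1): fails — Ruv but no z with Ruz and Rzv.
(F2): fails — R31 but no z with R3z and Rz1.
(F3): ✓.
(F4): fails — Ruv but no z with Ruz and Rzv.
Valid on: (F3).

(F3)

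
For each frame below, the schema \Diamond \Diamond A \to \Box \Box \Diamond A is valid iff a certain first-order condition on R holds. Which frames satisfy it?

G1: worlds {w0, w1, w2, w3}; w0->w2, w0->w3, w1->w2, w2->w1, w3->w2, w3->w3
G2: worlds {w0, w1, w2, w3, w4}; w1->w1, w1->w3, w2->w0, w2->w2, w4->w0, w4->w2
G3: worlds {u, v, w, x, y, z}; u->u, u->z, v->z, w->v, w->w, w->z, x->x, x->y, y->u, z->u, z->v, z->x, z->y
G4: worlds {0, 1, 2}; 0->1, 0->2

Frame correspondent (Sahlqvist): \forall x \forall y \forall z ((x R^2 y \wedge x R^2 z) \to \exists w (y = w \wedge zRw)) — i.e. a generalized confluence (Geach) condition.
G1: fails — w0R²w1, w0R²w1 but no w with w1=w and w1Rw.
G2: fails — w1R²w1, w1R²w3 but no w with w1=w and w3Rw.
G3: fails — uR²u, uR²v but no t with u=t and vRt.
G4: holds.
Valid on: G4.

G4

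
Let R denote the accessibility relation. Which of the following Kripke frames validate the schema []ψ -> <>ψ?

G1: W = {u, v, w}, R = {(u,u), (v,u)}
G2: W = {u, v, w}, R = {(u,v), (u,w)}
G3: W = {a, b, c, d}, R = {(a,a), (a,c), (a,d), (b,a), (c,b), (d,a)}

This is the axiom for seriality; its first-order frame correspondent is forall x exists y Rxy.
G1: fails — world w has no successor.
G2: fails — world v has no successor.
G3: holds.

G3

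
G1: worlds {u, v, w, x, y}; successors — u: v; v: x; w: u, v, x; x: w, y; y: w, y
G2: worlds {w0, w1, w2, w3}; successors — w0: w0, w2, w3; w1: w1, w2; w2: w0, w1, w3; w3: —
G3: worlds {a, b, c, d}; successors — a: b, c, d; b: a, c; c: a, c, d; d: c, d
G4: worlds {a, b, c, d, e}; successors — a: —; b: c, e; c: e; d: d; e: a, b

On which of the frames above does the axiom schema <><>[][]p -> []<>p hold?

Frame correspondent (Sahlqvist): forall x forall y forall z ((x R^2 y & xRz) -> exists w (y R^2 w & zRw)) — i.e. a generalized confluence (Geach) condition.
G1: fails — wR²v, wRu but no t with vR²t and uRt.
G2: fails — w0R²w0, w0Rw3 but no w with w0R²w and w3Rw.
G3: ✓.
G4: fails — bR²a, bRc but no w with aR²w and cRw.

G3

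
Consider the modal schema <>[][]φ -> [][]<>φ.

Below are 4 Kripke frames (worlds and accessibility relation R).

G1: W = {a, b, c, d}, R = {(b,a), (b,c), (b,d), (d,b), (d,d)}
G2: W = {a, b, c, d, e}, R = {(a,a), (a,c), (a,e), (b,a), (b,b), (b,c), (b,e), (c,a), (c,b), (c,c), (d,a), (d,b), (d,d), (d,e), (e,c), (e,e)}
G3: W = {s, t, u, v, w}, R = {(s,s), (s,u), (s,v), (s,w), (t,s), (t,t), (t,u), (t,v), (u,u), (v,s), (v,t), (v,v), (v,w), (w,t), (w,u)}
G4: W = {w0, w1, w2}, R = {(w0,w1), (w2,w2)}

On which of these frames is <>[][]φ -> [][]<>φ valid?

G2, G4

Frame correspondent (Sahlqvist): forall x forall y forall z ((xRy & x R^2 z) -> exists w (y R^2 w & zRw)) — i.e. a generalized confluence (Geach) condition.
G1: fails — bRa, bR²b but no w with aR²w and bRw.
G2: ✓.
G3: fails — sRu, sR²v but no w* with uR²w* and vRw*.
G4: ✓.
Valid on: G2, G4.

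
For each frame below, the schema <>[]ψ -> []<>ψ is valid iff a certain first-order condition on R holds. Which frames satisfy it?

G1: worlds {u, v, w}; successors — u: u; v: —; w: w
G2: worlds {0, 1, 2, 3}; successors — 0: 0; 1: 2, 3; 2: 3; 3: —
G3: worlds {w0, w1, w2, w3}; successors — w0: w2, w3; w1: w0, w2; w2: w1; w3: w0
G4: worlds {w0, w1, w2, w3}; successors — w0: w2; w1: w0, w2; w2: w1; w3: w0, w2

The schema corresponds to convergence: forall x forall y forall z (Rxy & Rxz -> exists w (Ryw & Rzw)).
G1: ✓.
G2: fails — R12 and R13 but 2 and 3 have no common successor.
G3: fails — Rw0w2 and Rw0w3 but w2 and w3 have no common successor.
G4: fails — Rw1w2 and Rw1w0 but w2 and w0 have no common successor.
Valid on: G1.

G1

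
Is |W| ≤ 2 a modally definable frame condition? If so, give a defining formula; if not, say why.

No — not modally definable

If a class were modally definable it would be closed under disjoint unions (Goldblatt–Thomason).
Any modal formula valid on each of 3 disjoint one-world frames is valid on their disjoint union (validity is preserved under disjoint unions). Each one-world frame has |W|=1≤2, but the union has |W|=3.
Hence having at most 2 worlds is not modally definable.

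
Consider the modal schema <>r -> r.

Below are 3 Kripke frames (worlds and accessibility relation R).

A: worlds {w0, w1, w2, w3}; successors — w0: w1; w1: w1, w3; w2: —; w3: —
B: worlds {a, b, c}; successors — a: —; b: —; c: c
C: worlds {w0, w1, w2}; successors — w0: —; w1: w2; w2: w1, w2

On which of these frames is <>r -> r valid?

This is the axiom for a generalized confluence (Geach) condition; its first-order frame correspondent is forall x forall y (xRy -> exists w (y = w & x = w)).
A: fails — w0Rw1 but w1 ≠ w0.
B: ✓.
C: fails — w1Rw2 but w2 ≠ w1.
Valid on: B.

B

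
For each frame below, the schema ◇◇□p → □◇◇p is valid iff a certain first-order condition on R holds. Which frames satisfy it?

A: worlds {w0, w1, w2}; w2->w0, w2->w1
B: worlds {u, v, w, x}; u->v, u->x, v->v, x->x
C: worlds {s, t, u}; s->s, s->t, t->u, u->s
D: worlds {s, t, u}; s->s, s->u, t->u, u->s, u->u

The schema corresponds to a generalized confluence (Geach) condition: ∀x ∀y ∀z ((xR²y ∧ xRz) → ∃w (yRw ∧ zR²w)).
A: condition met.
B: fails — uR²v, uRx but no t with vRt and xR²t.
C: fails — sR²t, sRt but no w with tRw and tR²w.
D: condition met.
Valid on: A, D.

A, D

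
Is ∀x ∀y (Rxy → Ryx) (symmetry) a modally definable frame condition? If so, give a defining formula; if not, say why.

Definable; r → □◇r defines it

This is a Sahlqvist condition; the B axiom r → □◇r defines it.
Suppose r→□◇r is valid. Take Rxy and set V(r)={x}. Then r at x, so □◇r at x, so ◇r at y, so some z with Ryz has r; z=x, i.e. Ryx.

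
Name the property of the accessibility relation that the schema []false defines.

emptiness of R

This schema is the Ver axiom.
Its frame correspondent is emptiness of R — forall x forall y ~Rxy.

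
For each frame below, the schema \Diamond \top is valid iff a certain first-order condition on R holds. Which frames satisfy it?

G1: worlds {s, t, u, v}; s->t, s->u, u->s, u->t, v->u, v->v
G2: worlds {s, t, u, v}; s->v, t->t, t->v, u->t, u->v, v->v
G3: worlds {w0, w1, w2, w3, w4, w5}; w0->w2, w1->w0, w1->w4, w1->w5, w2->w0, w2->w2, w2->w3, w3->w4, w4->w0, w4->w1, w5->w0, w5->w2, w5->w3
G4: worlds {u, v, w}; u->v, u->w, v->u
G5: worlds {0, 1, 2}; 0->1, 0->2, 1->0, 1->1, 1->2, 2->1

The schema corresponds to seriality: \forall x \exists y Rxy.
G1: fails — world t has no successor.
G2: condition met.
G3: condition met.
G4: fails — world w has no successor.
G5: condition met.
Valid on: G2, G3, G5.

G2, G3, G5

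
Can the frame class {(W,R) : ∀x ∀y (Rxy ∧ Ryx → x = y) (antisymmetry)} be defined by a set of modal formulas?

No

If a class were modally definable it would be closed under surjective bounded morphisms (Goldblatt–Thomason).
The 4-cycle (worlds 0,1,2,3 with 0→1→2→3→0) is antisymmetric. Sending even-indexed worlds to • and odd-indexed worlds to ∘ is a surjective bounded morphism onto the two-world frame with •↔∘, which is not antisymmetric.
So the class is not modally definable.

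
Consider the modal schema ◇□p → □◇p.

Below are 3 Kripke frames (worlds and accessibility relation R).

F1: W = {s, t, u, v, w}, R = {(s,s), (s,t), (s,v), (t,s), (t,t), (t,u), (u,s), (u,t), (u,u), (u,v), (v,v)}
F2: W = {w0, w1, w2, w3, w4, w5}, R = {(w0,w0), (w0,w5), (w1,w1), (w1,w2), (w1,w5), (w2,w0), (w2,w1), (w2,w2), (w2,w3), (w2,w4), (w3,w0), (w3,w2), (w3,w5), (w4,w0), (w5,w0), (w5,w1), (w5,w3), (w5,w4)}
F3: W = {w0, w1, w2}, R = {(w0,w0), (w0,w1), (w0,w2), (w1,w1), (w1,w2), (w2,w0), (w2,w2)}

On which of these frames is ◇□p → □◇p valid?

F3

The schema corresponds to convergence: ∀x ∀y ∀z (Rxy ∧ Rxz → ∃w (Ryw ∧ Rzw)).
F1: fails — Rsv and Rst but v and t have no common successor.
F2: fails — Rw2w4 and Rw2w1 but w4 and w1 have no common successor.
F3: ✓.
Valid on: F3.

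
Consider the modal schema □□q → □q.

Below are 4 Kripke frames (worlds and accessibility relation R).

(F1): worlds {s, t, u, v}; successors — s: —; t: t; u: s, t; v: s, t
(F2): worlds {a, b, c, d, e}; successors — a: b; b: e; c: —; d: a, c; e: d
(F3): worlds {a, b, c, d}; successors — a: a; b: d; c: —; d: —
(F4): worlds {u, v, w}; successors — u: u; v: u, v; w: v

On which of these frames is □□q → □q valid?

The schema corresponds to density: ∀x ∀y (Rxy → ∃z (Rxz ∧ Rzy)).
(F1): fails — Rus but no z with Ruz and Rzs.
(F2): fails — Rdc but no z with Rdz and Rzc.
(F3): fails — Rbd but no z with Rbz and Rzd.
(F4): ✓.

(F4)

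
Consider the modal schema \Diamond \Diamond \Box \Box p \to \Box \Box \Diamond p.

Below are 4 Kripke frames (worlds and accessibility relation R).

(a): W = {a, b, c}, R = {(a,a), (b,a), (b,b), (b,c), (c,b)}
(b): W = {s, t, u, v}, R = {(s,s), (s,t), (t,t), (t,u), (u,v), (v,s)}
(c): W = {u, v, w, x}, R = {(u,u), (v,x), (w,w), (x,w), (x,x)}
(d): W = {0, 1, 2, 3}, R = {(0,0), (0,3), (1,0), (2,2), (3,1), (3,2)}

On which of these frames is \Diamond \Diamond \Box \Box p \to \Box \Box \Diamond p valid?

(c)

This is the axiom for a generalized confluence (Geach) condition; its first-order frame correspondent is \forall x \forall y \forall z ((x R^2 y \wedge x R^2 z) \to \exists w (y R^2 w \wedge zRw)).
(a): fails — bR²a, bR²c but no w with aR²w and cRw.
(b): fails — sR²s, sR²u but no w with sR²w and uRw.
(c): satisfies the condition.
(d): fails — 0R²1, 0R²2 but no w with 1R²w and 2Rw.
Valid on: (c).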